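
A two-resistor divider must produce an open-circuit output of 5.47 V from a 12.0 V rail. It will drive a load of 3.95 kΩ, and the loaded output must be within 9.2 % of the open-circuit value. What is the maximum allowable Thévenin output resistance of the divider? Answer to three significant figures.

Loading drop = R_th/(R_th + R_L) ≤ 0.0920, so R_th ≤ R_L · ε/(1−ε) = 3.95 kΩ × 0.0920/0.9080 = 400 Ω.

R_th ≤ 400 Ω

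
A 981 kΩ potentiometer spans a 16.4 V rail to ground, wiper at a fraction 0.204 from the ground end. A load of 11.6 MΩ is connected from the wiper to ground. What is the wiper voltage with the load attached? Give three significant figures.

V ≈ 3.30 V

The wiper splits the pot into (1−α)R = 780.9 kΩ above and αR = 200.1 kΩ below.
Lower section ‖ load = 196.7 kΩ.
V_wiper = 16.4 × 196.7/(780.9 + 196.7) = 3.30 V.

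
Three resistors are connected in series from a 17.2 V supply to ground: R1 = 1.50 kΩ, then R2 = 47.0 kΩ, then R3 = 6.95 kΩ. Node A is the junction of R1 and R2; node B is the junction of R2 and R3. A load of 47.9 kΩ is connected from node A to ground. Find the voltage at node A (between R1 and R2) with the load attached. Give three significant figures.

Below node A the series string R2+R3 = 53.95 kΩ sits in parallel with the 47.9 kΩ load: 25.37 kΩ.
V_A = 17.2 × 25.37/(1.50 + 25.37) = 16.2 V.

V ≈ 16.2 V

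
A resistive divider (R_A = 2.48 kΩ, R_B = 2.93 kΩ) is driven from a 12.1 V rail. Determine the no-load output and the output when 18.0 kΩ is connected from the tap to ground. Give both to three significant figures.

Unloaded: 6.55 V; loaded: 6.10 V

Open-circuit: V = 12.1 × 2.93/(2.48 + 2.93) = 6.55 V.
With the load, R_B becomes R_B‖R_L = 2.520 kΩ, so V = 12.1 × 2.520/5.000 = 6.10 V.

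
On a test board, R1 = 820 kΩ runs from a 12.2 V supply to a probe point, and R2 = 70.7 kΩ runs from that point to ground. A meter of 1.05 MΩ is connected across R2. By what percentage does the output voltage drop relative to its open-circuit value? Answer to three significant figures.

5.84 %

The divider's output (Thévenin) resistance is R1‖R2 = 65.09 kΩ.
Fractional drop under load = R_th/(R_th + R_L) = 65.09 / (65.09 + 1050) = 0.05837.
So the output falls by 5.84 %.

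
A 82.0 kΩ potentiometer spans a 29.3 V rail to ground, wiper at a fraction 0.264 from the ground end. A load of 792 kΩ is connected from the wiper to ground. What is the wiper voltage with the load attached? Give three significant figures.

The wiper splits the pot into (1−α)R = 60.35 kΩ above and αR = 21.65 kΩ below.
Lower section ‖ load = 21.07 kΩ.
V_wiper = 29.3 × 21.07/(60.35 + 21.07) = 7.58 V.

V ≈ 7.58 V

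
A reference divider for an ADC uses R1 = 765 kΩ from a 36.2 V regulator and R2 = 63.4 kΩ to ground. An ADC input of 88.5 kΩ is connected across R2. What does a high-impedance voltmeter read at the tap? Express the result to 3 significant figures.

V_out ≈ 1.67 V

The load sits in parallel with R2: R2‖R_L = (63.4 × 88.5) / (63.4 + 88.5) = 36.94 kΩ.
V_out = 36.2 × 36.94 / (765 + 36.94) = 36.2 × 36.94/801.9 = 1.67 V.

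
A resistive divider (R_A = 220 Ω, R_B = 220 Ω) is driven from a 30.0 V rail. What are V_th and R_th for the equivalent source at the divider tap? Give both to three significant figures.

V_th is the open-circuit tap voltage: 30.0 × 220/(220 + 220) = 15.0 V.
With the supply zeroed, R_A and R_B appear in parallel from the tap: R_th = R_A‖R_B = (220 × 220)/440.0 = 110 Ω.

V_th = 15.0 V, R_th = 110 Ω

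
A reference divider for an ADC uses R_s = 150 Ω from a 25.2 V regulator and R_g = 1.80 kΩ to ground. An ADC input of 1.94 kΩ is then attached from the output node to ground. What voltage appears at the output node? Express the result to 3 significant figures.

The load sits in parallel with R_g: R_g‖R_L = (1800 × 1940) / (1800 + 1940) = 933.7 Ω.
V_out = 25.2 × 933.7 / (150 + 933.7) = 25.2 × 933.7/1084 = 21.7 V.
(Unloaded it would have been 23.3 V.)

V_out ≈ 21.7 V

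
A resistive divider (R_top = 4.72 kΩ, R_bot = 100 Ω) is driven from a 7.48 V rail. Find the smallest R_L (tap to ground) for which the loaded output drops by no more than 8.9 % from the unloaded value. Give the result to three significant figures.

Output resistance R_th = R_top‖R_bot = (4720 × 100)/4820 = 97.93 Ω.
The fractional drop is R_th/(R_th + R_L); requiring this ≤ 0.0890 gives R_L ≥ R_th(1/0.0890 − 1) = 97.93 × 10.24 = 1.00 kΩ.

R_L(min) ≈ 1.00 kΩ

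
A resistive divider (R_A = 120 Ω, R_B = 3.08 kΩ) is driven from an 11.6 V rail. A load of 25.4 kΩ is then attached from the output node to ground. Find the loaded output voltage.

V_out ≈ 11.1 V

The load sits in parallel with R_B: R_B‖R_L = (3080 × 25400) / (3080 + 25400) = 2747 Ω.
V_out = 11.6 × 2747 / (120 + 2747) = 11.6 × 2747/2867 = 11.1 V.
(Unloaded it would have been 11.2 V.)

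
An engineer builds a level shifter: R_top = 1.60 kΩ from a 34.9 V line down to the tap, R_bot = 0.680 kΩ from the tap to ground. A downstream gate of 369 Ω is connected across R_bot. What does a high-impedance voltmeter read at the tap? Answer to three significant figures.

V_out ≈ 4.54 V

The load sits in parallel with R_bot: R_bot‖R_L = (680 × 369) / (680 + 369) = 239.2 Ω.
V_out = 34.9 × 239.2 / (1600 + 239.2) = 34.9 × 239.2/1839 = 4.54 V.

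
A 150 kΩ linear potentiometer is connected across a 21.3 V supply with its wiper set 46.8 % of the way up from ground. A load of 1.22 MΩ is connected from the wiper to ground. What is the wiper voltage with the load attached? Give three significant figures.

The wiper splits the pot into (1−α)R = 79.80 kΩ above and αR = 70.20 kΩ below.
Lower section ‖ load = 66.38 kΩ.
V_wiper = 21.3 × 66.38/(79.80 + 66.38) = 9.67 V.

V ≈ 9.67 V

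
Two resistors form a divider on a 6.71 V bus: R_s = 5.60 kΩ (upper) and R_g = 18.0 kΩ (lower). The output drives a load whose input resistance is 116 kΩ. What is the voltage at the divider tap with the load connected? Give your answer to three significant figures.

V_out ≈ 4.94 V

The load sits in parallel with R_g: R_g‖R_L = (18.0 × 116) / (18.0 + 116) = 15.58 kΩ.
V_out = 6.71 × 15.58 / (5.60 + 15.58) = 6.71 × 15.58/21.18 = 4.94 V.
(Unloaded it would have been 5.12 V.)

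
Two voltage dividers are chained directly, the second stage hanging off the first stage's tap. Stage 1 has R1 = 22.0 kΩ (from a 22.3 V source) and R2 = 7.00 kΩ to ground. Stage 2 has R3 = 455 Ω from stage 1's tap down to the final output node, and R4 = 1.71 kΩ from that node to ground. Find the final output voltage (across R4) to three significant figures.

Stage 2 presents R3+R4 = 2165 Ω as a load on stage 1's tap.
Stage 1's lower leg becomes R2‖(R3+R4) = 1654 Ω, so V_mid = 22.3 × 1654/23650 = 1.559 V.
Stage 2 is itself unloaded: V_out = V_mid × R4/(R3+R4) = 1.559 × 1710/2165 = 1.23 V.

V_out ≈ 1.23 V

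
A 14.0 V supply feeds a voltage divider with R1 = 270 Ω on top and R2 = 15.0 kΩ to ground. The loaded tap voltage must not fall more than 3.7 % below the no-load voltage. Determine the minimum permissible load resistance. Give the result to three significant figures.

R_L(min) ≈ 6.90 kΩ

Output resistance R_th = R1‖R2 = (270 × 15000)/15270 = 265.2 Ω.
The fractional drop is R_th/(R_th + R_L); requiring this ≤ 0.0370 gives R_L ≥ R_th(1/0.0370 − 1) = 265.2 × 26.03 = 6.90 kΩ.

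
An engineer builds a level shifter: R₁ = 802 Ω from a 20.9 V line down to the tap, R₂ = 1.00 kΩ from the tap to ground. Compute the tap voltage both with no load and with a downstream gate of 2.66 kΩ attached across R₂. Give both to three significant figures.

Unloaded: 11.6 V; loaded: 9.94 V

Open-circuit: V = 20.9 × 1000/(802 + 1000) = 11.6 V.
With the load, R₂ becomes R₂‖R_L = 726.8 Ω, so V = 20.9 × 726.8/1529 = 9.94 V.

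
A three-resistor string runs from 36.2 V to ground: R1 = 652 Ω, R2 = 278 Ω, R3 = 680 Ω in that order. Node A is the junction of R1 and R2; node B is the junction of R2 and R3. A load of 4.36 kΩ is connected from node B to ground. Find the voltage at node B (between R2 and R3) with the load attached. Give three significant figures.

At node B, R3 is in parallel with the load: R3‖R_L = 588.3 Ω.
Below node A the resistance is R2 + (R3‖R_L) = 866.3 Ω, so V_A = 36.2 × 866.3/1518 = 20.65 V.
Then V_B = V_A × (R3‖R_L)/(R2 + R3‖R_L) = 20.65 × 588.3/866.3 = 14.0 V.

V ≈ 14.0 V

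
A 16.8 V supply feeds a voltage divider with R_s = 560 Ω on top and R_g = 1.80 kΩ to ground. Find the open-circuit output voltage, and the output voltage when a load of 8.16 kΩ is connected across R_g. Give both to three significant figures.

Open-circuit: V = 16.8 × 1800/(560 + 1800) = 12.8 V.
With the load, R_g becomes R_g‖R_L = 1475 Ω, so V = 16.8 × 1475/2035 = 12.2 V.

Unloaded: 12.8 V; loaded: 12.2 V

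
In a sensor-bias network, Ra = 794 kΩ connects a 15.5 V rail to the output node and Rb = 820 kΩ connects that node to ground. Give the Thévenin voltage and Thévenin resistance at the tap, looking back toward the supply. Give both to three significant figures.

V_th is the open-circuit tap voltage: 15.5 × 820/(794 + 820) = 7.87 V.
With the supply zeroed, Ra and Rb appear in parallel from the tap: R_th = Ra‖Rb = (794 × 820)/1614 = 403 kΩ.

V_th = 7.87 V, R_th = 403 kΩ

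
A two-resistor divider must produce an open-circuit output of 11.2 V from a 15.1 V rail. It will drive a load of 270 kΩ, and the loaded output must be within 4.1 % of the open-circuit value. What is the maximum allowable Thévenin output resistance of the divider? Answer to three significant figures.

R_th ≤ 11.5 kΩ

Loading drop = R_th/(R_th + R_L) ≤ 0.0410, so R_th ≤ R_L · ε/(1−ε) = 270 kΩ × 0.0410/0.9590 = 11.5 kΩ.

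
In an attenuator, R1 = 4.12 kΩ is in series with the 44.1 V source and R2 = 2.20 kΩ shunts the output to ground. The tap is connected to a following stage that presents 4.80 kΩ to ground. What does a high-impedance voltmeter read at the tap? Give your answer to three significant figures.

V_out ≈ 11.8 V

The load sits in parallel with R2: R2‖R_L = (2.20 × 4.80) / (2.20 + 4.80) = 1.509 kΩ.
V_out = 44.1 × 1.509 / (4.12 + 1.509) = 44.1 × 1.509/5.629 = 11.8 V.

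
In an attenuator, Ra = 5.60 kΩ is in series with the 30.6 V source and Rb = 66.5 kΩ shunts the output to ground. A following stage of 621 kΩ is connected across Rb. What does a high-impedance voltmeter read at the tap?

V_out ≈ 28.0 V

The load sits in parallel with Rb: Rb‖R_L = (66.5 × 621) / (66.5 + 621) = 60.07 kΩ.
V_out = 30.6 × 60.07 / (5.60 + 60.07) = 30.6 × 60.07/65.67 = 28.0 V.
(Unloaded it would have been 28.2 V.)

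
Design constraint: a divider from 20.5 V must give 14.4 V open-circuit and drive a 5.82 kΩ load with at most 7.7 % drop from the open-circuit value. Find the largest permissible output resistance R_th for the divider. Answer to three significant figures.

Loading drop = R_th/(R_th + R_L) ≤ 0.0770, so R_th ≤ R_L · ε/(1−ε) = 5.82 kΩ × 0.0770/0.9230 = 486 Ω.

R_th ≤ 486 Ω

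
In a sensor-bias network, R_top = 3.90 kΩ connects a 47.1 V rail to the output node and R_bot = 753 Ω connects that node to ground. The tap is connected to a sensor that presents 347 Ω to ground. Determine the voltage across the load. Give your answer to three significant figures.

V_out ≈ 2.70 V

The load sits in parallel with R_bot: R_bot‖R_L = (753 × 347) / (753 + 347) = 237.5 Ω.
V_out = 47.1 × 237.5 / (3900 + 237.5) = 47.1 × 237.5/4138 = 2.70 V.
(Unloaded it would have been 7.62 V.)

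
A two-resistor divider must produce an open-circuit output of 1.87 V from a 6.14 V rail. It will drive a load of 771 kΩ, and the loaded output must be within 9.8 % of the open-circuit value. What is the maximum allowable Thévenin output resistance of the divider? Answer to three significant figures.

Loading drop = R_th/(R_th + R_L) ≤ 0.0980, so R_th ≤ R_L · ε/(1−ε) = 771 kΩ × 0.0980/0.9020 = 83.8 kΩ.

R_th ≤ 83.8 kΩ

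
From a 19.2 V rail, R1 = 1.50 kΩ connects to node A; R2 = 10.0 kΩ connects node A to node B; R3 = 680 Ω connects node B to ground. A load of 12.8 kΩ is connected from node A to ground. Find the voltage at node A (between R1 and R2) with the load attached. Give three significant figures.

V ≈ 15.3 V

Below node A the series string R2+R3 = 10680 Ω sits in parallel with the 12800 Ω load: 5822 Ω.
V_A = 19.2 × 5822/(1500 + 5822) = 15.3 V.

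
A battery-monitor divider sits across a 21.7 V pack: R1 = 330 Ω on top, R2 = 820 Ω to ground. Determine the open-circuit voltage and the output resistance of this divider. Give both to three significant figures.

V_th = 15.5 V, R_th = 235 Ω

V_th is the open-circuit tap voltage: 21.7 × 820/(330 + 820) = 15.5 V.
With the supply zeroed, R1 and R2 appear in parallel from the tap: R_th = R1‖R2 = (330 × 820)/1150 = 235 Ω.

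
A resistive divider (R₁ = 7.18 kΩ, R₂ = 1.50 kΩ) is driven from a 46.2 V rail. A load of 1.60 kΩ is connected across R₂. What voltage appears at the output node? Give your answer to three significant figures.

The load sits in parallel with R₂: R₂‖R_L = (1.50 × 1.60) / (1.50 + 1.60) = 0.7742 kΩ.
V_out = 46.2 × 0.7742 / (7.18 + 0.7742) = 46.2 × 0.7742/7.954 = 4.50 V.
(Unloaded it would have been 7.98 V.)

V_out ≈ 4.50 V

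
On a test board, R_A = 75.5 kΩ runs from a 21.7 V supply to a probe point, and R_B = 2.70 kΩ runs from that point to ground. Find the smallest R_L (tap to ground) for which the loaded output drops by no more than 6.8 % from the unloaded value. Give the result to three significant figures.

R_L(min) ≈ 35.7 kΩ

Output resistance R_th = R_A‖R_B = (75.5 × 2.70)/78.20 = 2.607 kΩ.
The fractional drop is R_th/(R_th + R_L); requiring this ≤ 0.0680 gives R_L ≥ R_th(1/0.0680 − 1) = 2.607 × 13.71 = 35.7 kΩ.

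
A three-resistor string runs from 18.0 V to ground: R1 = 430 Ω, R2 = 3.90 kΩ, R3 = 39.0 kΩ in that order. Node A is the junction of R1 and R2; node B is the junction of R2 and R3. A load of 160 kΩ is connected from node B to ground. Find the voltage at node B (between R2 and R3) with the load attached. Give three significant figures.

At node B, R3 is in parallel with the load: R3‖R_L = 31360 Ω.
Below node A the resistance is R2 + (R3‖R_L) = 35260 Ω, so V_A = 18.0 × 35260/35690 = 17.78 V.
Then V_B = V_A × (R3‖R_L)/(R2 + R3‖R_L) = 17.78 × 31360/35260 = 15.8 V.

V ≈ 15.8 V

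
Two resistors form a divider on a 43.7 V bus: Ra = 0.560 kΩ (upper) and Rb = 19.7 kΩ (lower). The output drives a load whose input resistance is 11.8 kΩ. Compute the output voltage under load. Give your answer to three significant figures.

The load sits in parallel with Rb: Rb‖R_L = (19700 × 11800) / (19700 + 11800) = 7380 Ω.
V_out = 43.7 × 7380 / (560 + 7380) = 43.7 × 7380/7940 = 40.6 V.

V_out ≈ 40.6 V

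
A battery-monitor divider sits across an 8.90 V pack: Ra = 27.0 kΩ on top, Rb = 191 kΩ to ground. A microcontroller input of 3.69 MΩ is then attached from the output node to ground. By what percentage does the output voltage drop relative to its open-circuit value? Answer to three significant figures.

The divider's output (Thévenin) resistance is Ra‖Rb = 23.66 kΩ.
Fractional drop under load = R_th/(R_th + R_L) = 23.66 / (23.66 + 3690) = 0.006370.
So the output falls by 0.637 %.

0.637 %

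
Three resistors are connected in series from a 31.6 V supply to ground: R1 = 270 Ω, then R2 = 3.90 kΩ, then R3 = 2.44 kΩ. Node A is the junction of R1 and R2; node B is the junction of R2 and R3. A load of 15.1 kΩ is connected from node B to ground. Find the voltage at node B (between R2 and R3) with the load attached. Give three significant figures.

At node B, R3 is in parallel with the load: R3‖R_L = 2101 Ω.
Below node A the resistance is R2 + (R3‖R_L) = 6001 Ω, so V_A = 31.6 × 6001/6271 = 30.24 V.
Then V_B = V_A × (R3‖R_L)/(R2 + R3‖R_L) = 30.24 × 2101/6001 = 10.6 V.

V ≈ 10.6 V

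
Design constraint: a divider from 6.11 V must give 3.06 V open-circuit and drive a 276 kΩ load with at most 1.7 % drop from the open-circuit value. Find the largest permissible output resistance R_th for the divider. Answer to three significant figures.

Loading drop = R_th/(R_th + R_L) ≤ 0.0170, so R_th ≤ R_L · ε/(1−ε) = 276 kΩ × 0.0170/0.9830 = 4.77 kΩ.
(Any R1, R2 with R2/(R1+R2) = 0.501 and R1‖R2 ≤ 4.77 kΩ will meet the spec.)

R_th ≤ 4.77 kΩ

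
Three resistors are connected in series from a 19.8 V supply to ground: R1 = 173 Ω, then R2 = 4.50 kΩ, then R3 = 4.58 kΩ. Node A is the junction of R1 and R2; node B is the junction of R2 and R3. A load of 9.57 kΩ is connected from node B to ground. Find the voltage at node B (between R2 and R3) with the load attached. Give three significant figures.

V ≈ 7.89 V

At node B, R3 is in parallel with the load: R3‖R_L = 3098 Ω.
Below node A the resistance is R2 + (R3‖R_L) = 7598 Ω, so V_A = 19.8 × 7598/7771 = 19.36 V.
Then V_B = V_A × (R3‖R_L)/(R2 + R3‖R_L) = 19.36 × 3098/7598 = 7.89 V.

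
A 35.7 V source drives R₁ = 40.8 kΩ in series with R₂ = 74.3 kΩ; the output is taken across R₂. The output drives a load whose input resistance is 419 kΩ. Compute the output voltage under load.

V_out ≈ 21.7 V

The load sits in parallel with R₂: R₂‖R_L = (74.3 × 419) / (74.3 + 419) = 63.11 kΩ.
V_out = 35.7 × 63.11 / (40.8 + 63.11) = 35.7 × 63.11/103.9 = 21.7 V.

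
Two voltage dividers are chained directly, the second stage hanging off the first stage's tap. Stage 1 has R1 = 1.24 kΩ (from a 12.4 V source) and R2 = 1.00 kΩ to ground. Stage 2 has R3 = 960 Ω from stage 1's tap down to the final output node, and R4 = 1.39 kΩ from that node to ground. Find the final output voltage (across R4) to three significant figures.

V_out ≈ 2.65 V

Stage 2 presents R3+R4 = 2350 Ω as a load on stage 1's tap.
Stage 1's lower leg becomes R2‖(R3+R4) = 701.5 Ω, so V_mid = 12.4 × 701.5/1941 = 4.480 V.
Stage 2 is itself unloaded: V_out = V_mid × R4/(R3+R4) = 4.480 × 1390/2350 = 2.65 V.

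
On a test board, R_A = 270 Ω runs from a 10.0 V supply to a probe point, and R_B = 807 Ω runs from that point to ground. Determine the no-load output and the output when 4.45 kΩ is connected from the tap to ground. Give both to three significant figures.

Open-circuit: V = 10.0 × 807/(270 + 807) = 7.49 V.
With the load, R_B becomes R_B‖R_L = 683.1 Ω, so V = 10.0 × 683.1/953.1 = 7.17 V.

Unloaded: 7.49 V; loaded: 7.17 V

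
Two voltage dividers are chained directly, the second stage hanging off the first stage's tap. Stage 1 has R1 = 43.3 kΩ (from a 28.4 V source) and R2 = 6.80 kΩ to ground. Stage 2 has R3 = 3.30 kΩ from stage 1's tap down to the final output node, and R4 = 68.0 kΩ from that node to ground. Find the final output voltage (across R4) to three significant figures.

V_out ≈ 3.40 V

Stage 2 presents R3+R4 = 71.30 kΩ as a load on stage 1's tap.
Stage 1's lower leg becomes R2‖(R3+R4) = 6.208 kΩ, so V_mid = 28.4 × 6.208/49.51 = 3.561 V.
Stage 2 is itself unloaded: V_out = V_mid × R4/(R3+R4) = 3.561 × 68.0/71.30 = 3.40 V.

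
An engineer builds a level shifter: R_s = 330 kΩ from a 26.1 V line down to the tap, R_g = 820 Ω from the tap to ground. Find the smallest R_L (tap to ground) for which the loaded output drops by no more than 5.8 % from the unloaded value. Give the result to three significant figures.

Output resistance R_th = R_s‖R_g = (330000 × 820)/330800 = 818.0 Ω.
The fractional drop is R_th/(R_th + R_L); requiring this ≤ 0.0580 gives R_L ≥ R_th(1/0.0580 − 1) = 818.0 × 16.24 = 13.3 kΩ.

R_L(min) ≈ 13.3 kΩ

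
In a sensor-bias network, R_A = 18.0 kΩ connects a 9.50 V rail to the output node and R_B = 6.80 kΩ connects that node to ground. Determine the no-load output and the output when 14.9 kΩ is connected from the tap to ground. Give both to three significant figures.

Unloaded: 2.60 V; loaded: 1.96 V

Open-circuit: V = 9.50 × 6.80/(18.0 + 6.80) = 2.60 V.
With the load, R_B becomes R_B‖R_L = 4.669 kΩ, so V = 9.50 × 4.669/22.67 = 1.96 V.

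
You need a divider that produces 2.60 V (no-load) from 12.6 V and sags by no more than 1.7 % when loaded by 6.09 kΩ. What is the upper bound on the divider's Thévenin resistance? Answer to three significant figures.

R_th ≤ 105 Ω

Loading drop = R_th/(R_th + R_L) ≤ 0.0170, so R_th ≤ R_L · ε/(1−ε) = 6.09 kΩ × 0.0170/0.9830 = 105 Ω.
(Any R1, R2 with R2/(R1+R2) = 0.206 and R1‖R2 ≤ 105 Ω will meet the spec.)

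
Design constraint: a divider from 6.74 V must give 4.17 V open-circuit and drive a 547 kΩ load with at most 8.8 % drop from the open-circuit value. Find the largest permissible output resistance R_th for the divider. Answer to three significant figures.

R_th ≤ 52.8 kΩ

Loading drop = R_th/(R_th + R_L) ≤ 0.0880, so R_th ≤ R_L · ε/(1−ε) = 547 kΩ × 0.0880/0.9120 = 52.8 kΩ.
(Any R1, R2 with R2/(R1+R2) = 0.619 and R1‖R2 ≤ 52.8 kΩ will meet the spec.)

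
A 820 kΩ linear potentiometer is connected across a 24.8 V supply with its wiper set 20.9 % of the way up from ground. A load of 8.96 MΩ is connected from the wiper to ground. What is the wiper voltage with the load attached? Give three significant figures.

The wiper splits the pot into (1−α)R = 648.6 kΩ above and αR = 171.4 kΩ below.
Lower section ‖ load = 168.2 kΩ.
V_wiper = 24.8 × 168.2/(648.6 + 168.2) = 5.11 V.

V ≈ 5.11 V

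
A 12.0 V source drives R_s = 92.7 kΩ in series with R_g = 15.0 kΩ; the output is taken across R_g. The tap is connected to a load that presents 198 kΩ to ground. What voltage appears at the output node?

The load sits in parallel with R_g: R_g‖R_L = (15.0 × 198) / (15.0 + 198) = 13.94 kΩ.
V_out = 12.0 × 13.94 / (92.7 + 13.94) = 12.0 × 13.94/106.6 = 1.57 V.

V_out ≈ 1.57 V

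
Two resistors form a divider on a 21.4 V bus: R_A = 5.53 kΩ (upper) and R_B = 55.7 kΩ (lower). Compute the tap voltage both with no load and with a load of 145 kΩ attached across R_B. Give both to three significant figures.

Open-circuit: V = 21.4 × 55.7/(5.53 + 55.7) = 19.5 V.
With the load, R_B becomes R_B‖R_L = 40.24 kΩ, so V = 21.4 × 40.24/45.77 = 18.8 V.

Unloaded: 19.5 V; loaded: 18.8 V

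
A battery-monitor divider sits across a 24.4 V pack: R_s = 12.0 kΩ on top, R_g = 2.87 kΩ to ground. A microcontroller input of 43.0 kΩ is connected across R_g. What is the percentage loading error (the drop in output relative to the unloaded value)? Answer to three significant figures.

5.11 %

The divider's output (Thévenin) resistance is R_s‖R_g = 2.316 kΩ.
Fractional drop under load = R_th/(R_th + R_L) = 2.316 / (2.316 + 43.0) = 0.05111.
So the output falls by 5.11 %.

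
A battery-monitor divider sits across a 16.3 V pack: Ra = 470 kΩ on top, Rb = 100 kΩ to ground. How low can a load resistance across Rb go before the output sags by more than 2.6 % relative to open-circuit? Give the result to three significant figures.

R_L(min) ≈ 3.09 MΩ

Output resistance R_th = Ra‖Rb = (470 × 100)/570.0 = 82.46 kΩ.
The fractional drop is R_th/(R_th + R_L); requiring this ≤ 0.0260 gives R_L ≥ R_th(1/0.0260 − 1) = 82.46 × 37.46 = 3.09 MΩ.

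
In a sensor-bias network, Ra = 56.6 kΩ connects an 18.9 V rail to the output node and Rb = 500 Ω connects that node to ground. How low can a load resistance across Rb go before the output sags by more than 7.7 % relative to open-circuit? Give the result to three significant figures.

R_L(min) ≈ 5.94 kΩ

Output resistance R_th = Ra‖Rb = (56600 × 500)/57100 = 495.6 Ω.
The fractional drop is R_th/(R_th + R_L); requiring this ≤ 0.0770 gives R_L ≥ R_th(1/0.0770 − 1) = 495.6 × 11.99 = 5.94 kΩ.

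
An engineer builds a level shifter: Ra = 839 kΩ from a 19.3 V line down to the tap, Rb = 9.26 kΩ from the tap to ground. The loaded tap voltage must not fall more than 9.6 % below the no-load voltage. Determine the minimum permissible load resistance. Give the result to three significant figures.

R_L(min) ≈ 86.2 kΩ

Output resistance R_th = Ra‖Rb = (839 × 9.26)/848.3 = 9.159 kΩ.
The fractional drop is R_th/(R_th + R_L); requiring this ≤ 0.0960 gives R_L ≥ R_th(1/0.0960 − 1) = 9.159 × 9.417 = 86.2 kΩ.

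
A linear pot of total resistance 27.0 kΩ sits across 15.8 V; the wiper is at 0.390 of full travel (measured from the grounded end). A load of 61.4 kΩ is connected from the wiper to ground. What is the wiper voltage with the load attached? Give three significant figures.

The wiper splits the pot into (1−α)R = 16.47 kΩ above and αR = 10.53 kΩ below.
Lower section ‖ load = 8.988 kΩ.
V_wiper = 15.8 × 8.988/(16.47 + 8.988) = 5.58 V.

V ≈ 5.58 V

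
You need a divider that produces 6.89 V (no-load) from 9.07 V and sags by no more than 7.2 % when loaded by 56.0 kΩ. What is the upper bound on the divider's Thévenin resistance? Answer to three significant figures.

Loading drop = R_th/(R_th + R_L) ≤ 0.0720, so R_th ≤ R_L · ε/(1−ε) = 56.0 kΩ × 0.0720/0.9280 = 4.34 kΩ.
(Any R1, R2 with R2/(R1+R2) = 0.760 and R1‖R2 ≤ 4.34 kΩ will meet the spec.)

R_th ≤ 4.34 kΩ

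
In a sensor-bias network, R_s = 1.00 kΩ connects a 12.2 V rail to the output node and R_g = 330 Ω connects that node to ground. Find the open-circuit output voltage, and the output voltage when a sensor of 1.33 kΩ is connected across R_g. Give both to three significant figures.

Open-circuit: V = 12.2 × 330/(1000 + 330) = 3.03 V.
With the load, R_g becomes R_g‖R_L = 264.4 Ω, so V = 12.2 × 264.4/1264 = 2.55 V.

Unloaded: 3.03 V; loaded: 2.55 V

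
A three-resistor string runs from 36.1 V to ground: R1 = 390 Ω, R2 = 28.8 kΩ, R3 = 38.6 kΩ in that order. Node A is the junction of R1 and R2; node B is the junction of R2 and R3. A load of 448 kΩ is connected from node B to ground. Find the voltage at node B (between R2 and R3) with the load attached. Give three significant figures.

At node B, R3 is in parallel with the load: R3‖R_L = 35540 Ω.
Below node A the resistance is R2 + (R3‖R_L) = 64340 Ω, so V_A = 36.1 × 64340/64730 = 35.88 V.
Then V_B = V_A × (R3‖R_L)/(R2 + R3‖R_L) = 35.88 × 35540/64340 = 19.8 V.

V ≈ 19.8 V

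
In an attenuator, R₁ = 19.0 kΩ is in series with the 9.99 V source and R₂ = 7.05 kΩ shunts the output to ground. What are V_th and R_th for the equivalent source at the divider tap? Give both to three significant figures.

V_th is the open-circuit tap voltage: 9.99 × 7.05/(19.0 + 7.05) = 2.70 V.
With the supply zeroed, R₁ and R₂ appear in parallel from the tap: R_th = R₁‖R₂ = (19.0 × 7.05)/26.05 = 5.14 kΩ.

V_th = 2.70 V, R_th = 5.14 kΩ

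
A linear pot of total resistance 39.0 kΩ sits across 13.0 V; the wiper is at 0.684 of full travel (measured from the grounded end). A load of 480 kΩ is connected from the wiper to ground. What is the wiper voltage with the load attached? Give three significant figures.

V ≈ 8.74 V

The wiper splits the pot into (1−α)R = 12.32 kΩ above and αR = 26.68 kΩ below.
Lower section ‖ load = 25.27 kΩ.
V_wiper = 13.0 × 25.27/(12.32 + 25.27) = 8.74 V.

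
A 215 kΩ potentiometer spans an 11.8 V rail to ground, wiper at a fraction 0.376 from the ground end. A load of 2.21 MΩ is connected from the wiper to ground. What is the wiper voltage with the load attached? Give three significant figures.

V ≈ 4.34 V

The wiper splits the pot into (1−α)R = 134.2 kΩ above and αR = 80.84 kΩ below.
Lower section ‖ load = 77.99 kΩ.
V_wiper = 11.8 × 77.99/(134.2 + 77.99) = 4.34 V.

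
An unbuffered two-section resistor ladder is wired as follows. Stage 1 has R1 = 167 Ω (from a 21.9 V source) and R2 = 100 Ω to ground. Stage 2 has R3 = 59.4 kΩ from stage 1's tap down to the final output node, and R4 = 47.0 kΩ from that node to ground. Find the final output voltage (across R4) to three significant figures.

V_out ≈ 3.62 V

Stage 2 presents R3+R4 = 106400 Ω as a load on stage 1's tap.
Stage 1's lower leg becomes R2‖(R3+R4) = 99.91 Ω, so V_mid = 21.9 × 99.91/266.9 = 8.197 V.
Stage 2 is itself unloaded: V_out = V_mid × R4/(R3+R4) = 8.197 × 47000/106400 = 3.62 V.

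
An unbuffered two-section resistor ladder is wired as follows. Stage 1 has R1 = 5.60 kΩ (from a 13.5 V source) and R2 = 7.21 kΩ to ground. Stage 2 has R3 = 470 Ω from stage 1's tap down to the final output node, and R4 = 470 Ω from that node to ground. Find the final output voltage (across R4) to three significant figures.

V_out ≈ 0.873 V

Stage 2 presents R3+R4 = 940.0 Ω as a load on stage 1's tap.
Stage 1's lower leg becomes R2‖(R3+R4) = 831.6 Ω, so V_mid = 13.5 × 831.6/6432 = 1.746 V.
Stage 2 is itself unloaded: V_out = V_mid × R4/(R3+R4) = 1.746 × 470/940.0 = 0.873 V.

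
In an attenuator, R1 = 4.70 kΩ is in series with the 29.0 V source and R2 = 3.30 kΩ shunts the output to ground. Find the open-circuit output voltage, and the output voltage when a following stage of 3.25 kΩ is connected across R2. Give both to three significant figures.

Open-circuit: V = 29.0 × 3.30/(4.70 + 3.30) = 12.0 V.
With the load, R2 becomes R2‖R_L = 1.637 kΩ, so V = 29.0 × 1.637/6.337 = 7.49 V.

Unloaded: 12.0 V; loaded: 7.49 V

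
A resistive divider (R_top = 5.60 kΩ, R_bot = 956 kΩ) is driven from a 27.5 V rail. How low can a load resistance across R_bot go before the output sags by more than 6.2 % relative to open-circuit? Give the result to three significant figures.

R_L(min) ≈ 84.2 kΩ

Output resistance R_th = R_top‖R_bot = (5.60 × 956)/961.6 = 5.567 kΩ.
The fractional drop is R_th/(R_th + R_L); requiring this ≤ 0.0620 gives R_L ≥ R_th(1/0.0620 − 1) = 5.567 × 15.13 = 84.2 kΩ.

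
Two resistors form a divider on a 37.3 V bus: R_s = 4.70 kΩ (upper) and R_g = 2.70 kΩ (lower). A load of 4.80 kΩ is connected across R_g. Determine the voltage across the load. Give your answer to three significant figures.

The load sits in parallel with R_g: R_g‖R_L = (2.70 × 4.80) / (2.70 + 4.80) = 1.728 kΩ.
V_out = 37.3 × 1.728 / (4.70 + 1.728) = 37.3 × 1.728/6.428 = 10.0 V.

V_out ≈ 10.0 V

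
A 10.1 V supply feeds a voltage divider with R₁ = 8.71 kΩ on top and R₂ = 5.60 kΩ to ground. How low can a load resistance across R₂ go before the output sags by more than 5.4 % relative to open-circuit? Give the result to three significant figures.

R_L(min) ≈ 59.7 kΩ

Output resistance R_th = R₁‖R₂ = (8.71 × 5.60)/14.31 = 3.409 kΩ.
The fractional drop is R_th/(R_th + R_L); requiring this ≤ 0.0540 gives R_L ≥ R_th(1/0.0540 − 1) = 3.409 × 17.52 = 59.7 kΩ.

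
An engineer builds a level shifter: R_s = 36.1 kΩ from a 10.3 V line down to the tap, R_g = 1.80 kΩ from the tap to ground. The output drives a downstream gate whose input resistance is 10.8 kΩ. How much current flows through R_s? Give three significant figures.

I ≈ 0.274 mA

R_g‖R_L = 1.543 kΩ, so the source sees R_s + R_g‖R_L = 37.64 kΩ.
I = 10.3 V / 37.64 kΩ = 0.274 mA.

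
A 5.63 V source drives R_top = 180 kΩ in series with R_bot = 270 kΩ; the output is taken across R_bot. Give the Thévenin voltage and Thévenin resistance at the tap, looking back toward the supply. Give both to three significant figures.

V_th = 3.38 V, R_th = 108 kΩ

V_th is the open-circuit tap voltage: 5.63 × 270/(180 + 270) = 3.38 V.
With the supply zeroed, R_top and R_bot appear in parallel from the tap: R_th = R_top‖R_bot = (180 × 270)/450.0 = 108 kΩ.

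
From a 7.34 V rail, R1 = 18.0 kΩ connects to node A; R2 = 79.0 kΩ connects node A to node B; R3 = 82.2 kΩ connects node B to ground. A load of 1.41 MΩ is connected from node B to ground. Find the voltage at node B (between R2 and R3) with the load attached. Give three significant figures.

V ≈ 3.26 V

At node B, R3 is in parallel with the load: R3‖R_L = 77.67 kΩ.
Below node A the resistance is R2 + (R3‖R_L) = 156.7 kΩ, so V_A = 7.34 × 156.7/174.7 = 6.584 V.
Then V_B = V_A × (R3‖R_L)/(R2 + R3‖R_L) = 6.584 × 77.67/156.7 = 3.26 V.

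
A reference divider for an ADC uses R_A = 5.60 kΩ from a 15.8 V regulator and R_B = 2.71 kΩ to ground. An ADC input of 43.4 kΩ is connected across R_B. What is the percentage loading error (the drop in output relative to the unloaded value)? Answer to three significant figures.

The divider's output (Thévenin) resistance is R_A‖R_B = 1.826 kΩ.
Fractional drop under load = R_th/(R_th + R_L) = 1.826 / (1.826 + 43.4) = 0.04038.
So the output falls by 4.04 %.

4.04 %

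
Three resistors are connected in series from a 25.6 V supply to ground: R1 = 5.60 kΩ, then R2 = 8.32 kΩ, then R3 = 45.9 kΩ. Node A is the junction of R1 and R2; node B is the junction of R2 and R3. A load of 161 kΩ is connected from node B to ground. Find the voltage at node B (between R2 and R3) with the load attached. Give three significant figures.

V ≈ 18.4 V

At node B, R3 is in parallel with the load: R3‖R_L = 35.72 kΩ.
Below node A the resistance is R2 + (R3‖R_L) = 44.04 kΩ, so V_A = 25.6 × 44.04/49.64 = 22.71 V.
Then V_B = V_A × (R3‖R_L)/(R2 + R3‖R_L) = 22.71 × 35.72/44.04 = 18.4 V.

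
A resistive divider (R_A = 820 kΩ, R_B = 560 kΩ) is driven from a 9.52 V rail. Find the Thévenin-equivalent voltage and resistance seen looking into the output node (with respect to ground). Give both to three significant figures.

V_th = 3.86 V, R_th = 333 kΩ

V_th is the open-circuit tap voltage: 9.52 × 560/(820 + 560) = 3.86 V.
With the supply zeroed, R_A and R_B appear in parallel from the tap: R_th = R_A‖R_B = (820 × 560)/1380 = 333 kΩ.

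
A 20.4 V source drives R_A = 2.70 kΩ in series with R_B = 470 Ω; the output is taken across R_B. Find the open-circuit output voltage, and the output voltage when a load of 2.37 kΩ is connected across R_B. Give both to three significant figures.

Open-circuit: V = 20.4 × 470/(2700 + 470) = 3.02 V.
With the load, R_B becomes R_B‖R_L = 392.2 Ω, so V = 20.4 × 392.2/3092 = 2.59 V.

Unloaded: 3.02 V; loaded: 2.59 V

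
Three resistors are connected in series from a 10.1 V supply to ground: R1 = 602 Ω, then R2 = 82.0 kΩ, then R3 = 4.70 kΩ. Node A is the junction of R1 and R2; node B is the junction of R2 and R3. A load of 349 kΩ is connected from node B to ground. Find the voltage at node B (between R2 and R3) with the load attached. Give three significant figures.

V ≈ 0.537 V

At node B, R3 is in parallel with the load: R3‖R_L = 4638 Ω.
Below node A the resistance is R2 + (R3‖R_L) = 86640 Ω, so V_A = 10.1 × 86640/87240 = 10.03 V.
Then V_B = V_A × (R3‖R_L)/(R2 + R3‖R_L) = 10.03 × 4638/86640 = 0.537 V.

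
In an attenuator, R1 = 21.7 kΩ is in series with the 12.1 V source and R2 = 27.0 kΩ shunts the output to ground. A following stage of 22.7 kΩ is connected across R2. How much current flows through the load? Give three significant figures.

I_L ≈ 0.193 mA

R2‖R_L = 12.33 kΩ; V_out = 12.1 × 12.33/34.03 = 4.385 V.
I_L = V_out / R_L = 4.385 / 22.7 kΩ = 0.193 mA.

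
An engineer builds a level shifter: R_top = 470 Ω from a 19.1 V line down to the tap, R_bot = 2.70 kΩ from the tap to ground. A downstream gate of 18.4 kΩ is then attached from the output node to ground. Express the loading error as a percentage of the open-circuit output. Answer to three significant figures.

The divider's output (Thévenin) resistance is R_top‖R_bot = 400.3 Ω.
Fractional drop under load = R_th/(R_th + R_L) = 400.3 / (400.3 + 18400) = 0.02129.
So the output falls by 2.13 %.

2.13 %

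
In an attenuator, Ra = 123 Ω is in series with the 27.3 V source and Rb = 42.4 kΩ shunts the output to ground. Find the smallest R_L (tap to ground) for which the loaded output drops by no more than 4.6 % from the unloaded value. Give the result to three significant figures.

R_L(min) ≈ 2.54 kΩ

Output resistance R_th = Ra‖Rb = (123 × 42400)/42520 = 122.6 Ω.
The fractional drop is R_th/(R_th + R_L); requiring this ≤ 0.0460 gives R_L ≥ R_th(1/0.0460 − 1) = 122.6 × 20.74 = 2.54 kΩ.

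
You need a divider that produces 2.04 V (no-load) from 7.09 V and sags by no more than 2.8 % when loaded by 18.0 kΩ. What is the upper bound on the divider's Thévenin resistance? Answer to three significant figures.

R_th ≤ 519 Ω

Loading drop = R_th/(R_th + R_L) ≤ 0.0280, so R_th ≤ R_L · ε/(1−ε) = 18.0 kΩ × 0.0280/0.9720 = 519 Ω.
(Any R1, R2 with R2/(R1+R2) = 0.288 and R1‖R2 ≤ 519 Ω will meet the spec.)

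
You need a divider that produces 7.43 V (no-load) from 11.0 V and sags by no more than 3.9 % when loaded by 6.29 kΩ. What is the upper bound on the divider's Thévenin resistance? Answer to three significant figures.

Loading drop = R_th/(R_th + R_L) ≤ 0.0390, so R_th ≤ R_L · ε/(1−ε) = 6.29 kΩ × 0.0390/0.9610 = 255 Ω.
(Any R1, R2 with R2/(R1+R2) = 0.675 and R1‖R2 ≤ 255 Ω will meet the spec.)

R_th ≤ 255 Ω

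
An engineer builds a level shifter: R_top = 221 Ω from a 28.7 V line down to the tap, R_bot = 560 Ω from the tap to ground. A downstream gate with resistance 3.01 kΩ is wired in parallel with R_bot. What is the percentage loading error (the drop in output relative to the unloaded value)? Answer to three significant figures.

5.00 %

The divider's output (Thévenin) resistance is R_top‖R_bot = 158.5 Ω.
Fractional drop under load = R_th/(R_th + R_L) = 158.5 / (158.5 + 3010) = 0.05001.
So the output falls by 5.00 %.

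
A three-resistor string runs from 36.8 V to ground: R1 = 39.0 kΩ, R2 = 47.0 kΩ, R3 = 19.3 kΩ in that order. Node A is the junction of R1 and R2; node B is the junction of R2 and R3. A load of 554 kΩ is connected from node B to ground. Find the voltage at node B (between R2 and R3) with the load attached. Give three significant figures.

V ≈ 6.56 V

At node B, R3 is in parallel with the load: R3‖R_L = 18.65 kΩ.
Below node A the resistance is R2 + (R3‖R_L) = 65.65 kΩ, so V_A = 36.8 × 65.65/104.7 = 23.09 V.
Then V_B = V_A × (R3‖R_L)/(R2 + R3‖R_L) = 23.09 × 18.65/65.65 = 6.56 V.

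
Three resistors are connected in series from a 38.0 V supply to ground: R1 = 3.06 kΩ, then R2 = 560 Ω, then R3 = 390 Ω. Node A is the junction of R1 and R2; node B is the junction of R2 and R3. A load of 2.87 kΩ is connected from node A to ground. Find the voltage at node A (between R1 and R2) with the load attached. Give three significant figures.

Below node A the series string R2+R3 = 950.0 Ω sits in parallel with the 2870 Ω load: 713.7 Ω.
V_A = 38.0 × 713.7/(3060 + 713.7) = 7.19 V.

V ≈ 7.19 V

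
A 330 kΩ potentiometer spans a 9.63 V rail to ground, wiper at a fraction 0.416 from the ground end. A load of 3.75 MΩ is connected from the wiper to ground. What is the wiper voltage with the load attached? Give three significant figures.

The wiper splits the pot into (1−α)R = 192.7 kΩ above and αR = 137.3 kΩ below.
Lower section ‖ load = 132.4 kΩ.
V_wiper = 9.63 × 132.4/(192.7 + 132.4) = 3.92 V.

V ≈ 3.92 V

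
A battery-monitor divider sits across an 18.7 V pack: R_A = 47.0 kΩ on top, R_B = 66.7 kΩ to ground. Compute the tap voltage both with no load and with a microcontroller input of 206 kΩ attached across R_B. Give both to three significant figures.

Open-circuit: V = 18.7 × 66.7/(47.0 + 66.7) = 11.0 V.
With the load, R_B becomes R_B‖R_L = 50.39 kΩ, so V = 18.7 × 50.39/97.39 = 9.68 V.

Unloaded: 11.0 V; loaded: 9.68 V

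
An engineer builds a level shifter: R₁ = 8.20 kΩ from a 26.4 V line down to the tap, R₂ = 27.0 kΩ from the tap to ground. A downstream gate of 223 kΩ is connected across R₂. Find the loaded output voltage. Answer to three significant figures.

V_out ≈ 19.7 V

The load sits in parallel with R₂: R₂‖R_L = (27.0 × 223) / (27.0 + 223) = 24.08 kΩ.
V_out = 26.4 × 24.08 / (8.20 + 24.08) = 26.4 × 24.08/32.28 = 19.7 V.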